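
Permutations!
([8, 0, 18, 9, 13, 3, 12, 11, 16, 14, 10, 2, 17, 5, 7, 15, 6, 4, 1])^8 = (0 5 1 13 18 4 2 17 11 12 7 6 14 16 9 8 3)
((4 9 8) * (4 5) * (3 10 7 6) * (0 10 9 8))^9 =(0 6)(3 10)(7 9)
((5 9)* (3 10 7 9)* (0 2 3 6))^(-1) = (0 6 5 9 7 10 3 2)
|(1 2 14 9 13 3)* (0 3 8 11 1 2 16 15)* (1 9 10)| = |(0 3 2 14 10 1 16 15)(8 11 9 13)| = 8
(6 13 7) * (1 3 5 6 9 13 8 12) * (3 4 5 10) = (1 4 5 6 8 12)(3 10)(7 9 13) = [0, 4, 2, 10, 5, 6, 8, 9, 12, 13, 3, 11, 1, 7]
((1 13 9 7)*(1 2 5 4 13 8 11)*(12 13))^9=((1 8 11)(2 5 4 12 13 9 7))^9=(2 4 13 7 5 12 9)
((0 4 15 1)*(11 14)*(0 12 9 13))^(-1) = ((0 4 15 1 12 9 13)(11 14))^(-1) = (0 13 9 12 1 15 4)(11 14)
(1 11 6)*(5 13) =[0, 11, 2, 3, 4, 13, 1, 7, 8, 9, 10, 6, 12, 5] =(1 11 6)(5 13)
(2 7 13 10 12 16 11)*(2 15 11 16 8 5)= [0, 1, 7, 3, 4, 2, 6, 13, 5, 9, 12, 15, 8, 10, 14, 11, 16]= (16)(2 7 13 10 12 8 5)(11 15)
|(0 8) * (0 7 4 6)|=|(0 8 7 4 6)|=5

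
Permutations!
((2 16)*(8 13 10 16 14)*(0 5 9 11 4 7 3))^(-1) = ((0 5 9 11 4 7 3)(2 14 8 13 10 16))^(-1) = (0 3 7 4 11 9 5)(2 16 10 13 8 14)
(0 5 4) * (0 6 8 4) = [5, 1, 2, 3, 6, 0, 8, 7, 4] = (0 5)(4 6 8)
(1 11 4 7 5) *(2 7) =(1 11 4 2 7 5) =[0, 11, 7, 3, 2, 1, 6, 5, 8, 9, 10, 4]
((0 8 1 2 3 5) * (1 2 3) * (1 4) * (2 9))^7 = ((0 8 9 2 4 1 3 5))^7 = (0 5 3 1 4 2 9 8)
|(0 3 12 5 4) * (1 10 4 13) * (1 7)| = 9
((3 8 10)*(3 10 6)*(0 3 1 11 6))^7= (0 3 8)(1 11 6)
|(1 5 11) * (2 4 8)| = 3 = |(1 5 11)(2 4 8)|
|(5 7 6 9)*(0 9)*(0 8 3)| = 7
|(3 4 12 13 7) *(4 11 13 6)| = |(3 11 13 7)(4 12 6)| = 12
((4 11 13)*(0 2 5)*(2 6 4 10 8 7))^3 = (0 11 8 5 4 10 2 6 13 7)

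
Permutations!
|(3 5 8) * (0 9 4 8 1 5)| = 10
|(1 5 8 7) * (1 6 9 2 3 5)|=|(2 3 5 8 7 6 9)|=7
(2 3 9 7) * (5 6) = [0, 1, 3, 9, 4, 6, 5, 2, 8, 7] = (2 3 9 7)(5 6)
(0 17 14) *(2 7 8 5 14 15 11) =(0 17 15 11 2 7 8 5 14) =[17, 1, 7, 3, 4, 14, 6, 8, 5, 9, 10, 2, 12, 13, 0, 11, 16, 15]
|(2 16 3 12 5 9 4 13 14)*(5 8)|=|(2 16 3 12 8 5 9 4 13 14)|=10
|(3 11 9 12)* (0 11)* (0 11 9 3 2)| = |(0 9 12 2)(3 11)| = 4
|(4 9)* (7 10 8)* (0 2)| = 6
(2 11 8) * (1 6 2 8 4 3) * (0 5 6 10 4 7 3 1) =(0 5 6 2 11 7 3)(1 10 4) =[5, 10, 11, 0, 1, 6, 2, 3, 8, 9, 4, 7]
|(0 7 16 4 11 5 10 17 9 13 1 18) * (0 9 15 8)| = 20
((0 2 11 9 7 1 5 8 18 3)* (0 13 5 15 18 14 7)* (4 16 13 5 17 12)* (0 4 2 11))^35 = ((0 11 9 4 16 13 17 12 2)(1 15 18 3 5 8 14 7))^35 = (0 2 12 17 13 16 4 9 11)(1 3 14 15 5 7 18 8)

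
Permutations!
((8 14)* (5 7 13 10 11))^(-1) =((5 7 13 10 11)(8 14))^(-1) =(5 11 10 13 7)(8 14)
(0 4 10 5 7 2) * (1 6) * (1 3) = [4, 6, 0, 1, 10, 7, 3, 2, 8, 9, 5] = (0 4 10 5 7 2)(1 6 3)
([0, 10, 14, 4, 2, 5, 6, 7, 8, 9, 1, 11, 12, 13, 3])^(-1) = (1 10)(2 4 3 14)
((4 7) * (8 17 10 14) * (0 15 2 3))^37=((0 15 2 3)(4 7)(8 17 10 14))^37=(0 15 2 3)(4 7)(8 17 10 14)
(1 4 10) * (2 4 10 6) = (1 10)(2 4 6) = [0, 10, 4, 3, 6, 5, 2, 7, 8, 9, 1]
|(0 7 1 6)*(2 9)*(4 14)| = 4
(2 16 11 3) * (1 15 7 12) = [0, 15, 16, 2, 4, 5, 6, 12, 8, 9, 10, 3, 1, 13, 14, 7, 11] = (1 15 7 12)(2 16 11 3)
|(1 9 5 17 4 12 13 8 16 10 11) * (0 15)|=22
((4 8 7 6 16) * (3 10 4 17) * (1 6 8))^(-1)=((1 6 16 17 3 10 4)(7 8))^(-1)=(1 4 10 3 17 16 6)(7 8)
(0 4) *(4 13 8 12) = (0 13 8 12 4) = [13, 1, 2, 3, 0, 5, 6, 7, 12, 9, 10, 11, 4, 8]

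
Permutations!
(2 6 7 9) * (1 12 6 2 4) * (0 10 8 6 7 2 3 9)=(0 10 8 6 2 3 9 4 1 12 7)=[10, 12, 3, 9, 1, 5, 2, 0, 6, 4, 8, 11, 7]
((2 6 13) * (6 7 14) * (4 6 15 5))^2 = (2 14 5 6)(4 13 7 15) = ((2 7 14 15 5 4 6 13))^2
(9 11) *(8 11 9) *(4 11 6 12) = (4 11 8 6 12) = [0, 1, 2, 3, 11, 5, 12, 7, 6, 9, 10, 8, 4]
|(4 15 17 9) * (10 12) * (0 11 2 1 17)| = 8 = |(0 11 2 1 17 9 4 15)(10 12)|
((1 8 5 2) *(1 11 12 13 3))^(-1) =(1 3 13 12 11 2 5 8)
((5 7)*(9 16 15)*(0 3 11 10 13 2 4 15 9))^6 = (16)(0 4 13 11)(2 10 3 15) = ((0 3 11 10 13 2 4 15)(5 7)(9 16))^6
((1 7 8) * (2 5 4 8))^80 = (1 2 4)(5 8 7)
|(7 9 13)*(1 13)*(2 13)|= 5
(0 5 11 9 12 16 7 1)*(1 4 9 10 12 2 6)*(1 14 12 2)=[5, 0, 6, 3, 9, 11, 14, 4, 8, 1, 2, 10, 16, 13, 12, 15, 7]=(0 5 11 10 2 6 14 12 16 7 4 9 1)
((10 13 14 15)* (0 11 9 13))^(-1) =(0 10 15 14 13 9 11)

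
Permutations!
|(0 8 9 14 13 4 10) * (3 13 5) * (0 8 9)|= 9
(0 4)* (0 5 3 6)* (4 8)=(0 8 4 5 3 6)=[8, 1, 2, 6, 5, 3, 0, 7, 4]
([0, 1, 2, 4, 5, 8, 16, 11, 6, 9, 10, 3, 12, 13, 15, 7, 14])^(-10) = [0, 1, 2, 3, 4, 5, 6, 7, 8, 9, 10, 11, 12, 13, 14, 15, 16]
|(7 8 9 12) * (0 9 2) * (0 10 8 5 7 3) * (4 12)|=|(0 9 4 12 3)(2 10 8)(5 7)|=30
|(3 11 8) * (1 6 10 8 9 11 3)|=|(1 6 10 8)(9 11)|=4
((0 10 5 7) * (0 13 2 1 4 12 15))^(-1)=((0 10 5 7 13 2 1 4 12 15))^(-1)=(0 15 12 4 1 2 13 7 5 10)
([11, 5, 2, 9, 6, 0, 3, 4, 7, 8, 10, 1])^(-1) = [5, 11, 2, 6, 7, 1, 4, 8, 9, 3, 10, 0]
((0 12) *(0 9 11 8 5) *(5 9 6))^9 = ((0 12 6 5)(8 9 11))^9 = (0 12 6 5)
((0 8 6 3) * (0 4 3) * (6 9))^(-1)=((0 8 9 6)(3 4))^(-1)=(0 6 9 8)(3 4)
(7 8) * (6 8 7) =(6 8) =[0, 1, 2, 3, 4, 5, 8, 7, 6]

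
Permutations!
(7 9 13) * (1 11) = (1 11)(7 9 13) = [0, 11, 2, 3, 4, 5, 6, 9, 8, 13, 10, 1, 12, 7]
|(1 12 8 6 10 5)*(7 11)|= |(1 12 8 6 10 5)(7 11)|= 6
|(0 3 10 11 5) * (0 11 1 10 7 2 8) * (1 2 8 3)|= |(0 1 10 2 3 7 8)(5 11)|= 14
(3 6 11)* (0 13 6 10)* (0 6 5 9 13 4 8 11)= (0 4 8 11 3 10 6)(5 9 13)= [4, 1, 2, 10, 8, 9, 0, 7, 11, 13, 6, 3, 12, 5]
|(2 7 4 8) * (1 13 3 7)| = |(1 13 3 7 4 8 2)| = 7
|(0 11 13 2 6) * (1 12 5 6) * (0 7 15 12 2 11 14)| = |(0 14)(1 2)(5 6 7 15 12)(11 13)| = 10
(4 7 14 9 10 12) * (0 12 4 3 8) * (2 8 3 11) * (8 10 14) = [12, 1, 10, 3, 7, 5, 6, 8, 0, 14, 4, 2, 11, 13, 9] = (0 12 11 2 10 4 7 8)(9 14)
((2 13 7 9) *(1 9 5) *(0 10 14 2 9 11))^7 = ((0 10 14 2 13 7 5 1 11))^7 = (0 1 7 2 10 11 5 13 14)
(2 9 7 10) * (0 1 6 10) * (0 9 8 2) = [1, 6, 8, 3, 4, 5, 10, 9, 2, 7, 0] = (0 1 6 10)(2 8)(7 9)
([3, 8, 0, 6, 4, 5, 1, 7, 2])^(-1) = (0 2 8 1 6 3)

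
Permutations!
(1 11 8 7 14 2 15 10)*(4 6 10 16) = (1 11 8 7 14 2 15 16 4 6 10) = [0, 11, 15, 3, 6, 5, 10, 14, 7, 9, 1, 8, 12, 13, 2, 16, 4]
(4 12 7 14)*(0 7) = (0 7 14 4 12) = [7, 1, 2, 3, 12, 5, 6, 14, 8, 9, 10, 11, 0, 13, 4]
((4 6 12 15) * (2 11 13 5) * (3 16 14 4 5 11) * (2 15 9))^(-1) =((2 3 16 14 4 6 12 9)(5 15)(11 13))^(-1) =(2 9 12 6 4 14 16 3)(5 15)(11 13)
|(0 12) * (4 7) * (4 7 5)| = 2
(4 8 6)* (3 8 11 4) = [0, 1, 2, 8, 11, 5, 3, 7, 6, 9, 10, 4] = (3 8 6)(4 11)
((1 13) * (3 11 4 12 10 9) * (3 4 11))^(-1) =(1 13)(4 9 10 12)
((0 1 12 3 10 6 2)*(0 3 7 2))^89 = (0 1 12 7 2 3 10 6)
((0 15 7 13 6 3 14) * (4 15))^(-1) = ((0 4 15 7 13 6 3 14))^(-1) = (0 14 3 6 13 7 15 4)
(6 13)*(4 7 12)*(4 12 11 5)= [0, 1, 2, 3, 7, 4, 13, 11, 8, 9, 10, 5, 12, 6]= (4 7 11 5)(6 13)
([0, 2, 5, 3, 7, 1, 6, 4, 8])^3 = [0, 1, 2, 3, 7, 5, 6, 4, 8]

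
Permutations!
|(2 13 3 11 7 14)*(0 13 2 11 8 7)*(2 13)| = 8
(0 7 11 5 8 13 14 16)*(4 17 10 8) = [7, 1, 2, 3, 17, 4, 6, 11, 13, 9, 8, 5, 12, 14, 16, 15, 0, 10] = (0 7 11 5 4 17 10 8 13 14 16)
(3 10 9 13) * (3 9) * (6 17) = (3 10)(6 17)(9 13) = [0, 1, 2, 10, 4, 5, 17, 7, 8, 13, 3, 11, 12, 9, 14, 15, 16, 6]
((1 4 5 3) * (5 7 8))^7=(1 4 7 8 5 3)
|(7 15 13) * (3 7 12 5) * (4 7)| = 7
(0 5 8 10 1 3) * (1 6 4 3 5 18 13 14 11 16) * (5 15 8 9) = [18, 15, 2, 0, 3, 9, 4, 7, 10, 5, 6, 16, 12, 14, 11, 8, 1, 17, 13] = (0 18 13 14 11 16 1 15 8 10 6 4 3)(5 9)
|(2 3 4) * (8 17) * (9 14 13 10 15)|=|(2 3 4)(8 17)(9 14 13 10 15)|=30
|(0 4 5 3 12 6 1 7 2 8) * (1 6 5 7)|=|(0 4 7 2 8)(3 12 5)|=15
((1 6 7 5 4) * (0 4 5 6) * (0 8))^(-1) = (0 8 1 4)(6 7)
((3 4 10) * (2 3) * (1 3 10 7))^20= ((1 3 4 7)(2 10))^20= (10)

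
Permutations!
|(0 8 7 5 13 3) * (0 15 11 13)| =4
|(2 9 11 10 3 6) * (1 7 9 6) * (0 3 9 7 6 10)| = |(0 3 1 6 2 10 9 11)| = 8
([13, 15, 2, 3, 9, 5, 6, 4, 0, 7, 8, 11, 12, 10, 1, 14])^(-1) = [8, 14, 2, 3, 7, 5, 6, 9, 10, 4, 13, 11, 12, 0, 15, 1]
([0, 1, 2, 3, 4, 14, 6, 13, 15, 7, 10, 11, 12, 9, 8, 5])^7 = (5 15 8 14)(7 13 9)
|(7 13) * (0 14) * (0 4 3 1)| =|(0 14 4 3 1)(7 13)| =10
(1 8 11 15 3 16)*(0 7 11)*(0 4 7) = [0, 8, 2, 16, 7, 5, 6, 11, 4, 9, 10, 15, 12, 13, 14, 3, 1] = (1 8 4 7 11 15 3 16)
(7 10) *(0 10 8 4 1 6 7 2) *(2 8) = (0 10 8 4 1 6 7 2) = [10, 6, 0, 3, 1, 5, 7, 2, 4, 9, 8]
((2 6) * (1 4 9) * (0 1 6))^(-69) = (0 9)(1 6)(2 4)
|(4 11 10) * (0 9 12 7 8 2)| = |(0 9 12 7 8 2)(4 11 10)| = 6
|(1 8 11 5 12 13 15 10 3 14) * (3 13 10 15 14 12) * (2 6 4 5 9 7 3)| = 20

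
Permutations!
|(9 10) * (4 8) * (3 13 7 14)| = |(3 13 7 14)(4 8)(9 10)| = 4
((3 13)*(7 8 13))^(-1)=(3 13 8 7)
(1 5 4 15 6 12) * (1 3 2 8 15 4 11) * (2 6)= (1 5 11)(2 8 15)(3 6 12)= [0, 5, 8, 6, 4, 11, 12, 7, 15, 9, 10, 1, 3, 13, 14, 2]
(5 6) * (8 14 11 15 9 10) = (5 6)(8 14 11 15 9 10) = [0, 1, 2, 3, 4, 6, 5, 7, 14, 10, 8, 15, 12, 13, 11, 9]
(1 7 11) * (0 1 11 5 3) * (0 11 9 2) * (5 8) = (0 1 7 8 5 3 11 9 2) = [1, 7, 0, 11, 4, 3, 6, 8, 5, 2, 10, 9]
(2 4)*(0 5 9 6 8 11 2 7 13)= (0 5 9 6 8 11 2 4 7 13)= [5, 1, 4, 3, 7, 9, 8, 13, 11, 6, 10, 2, 12, 0]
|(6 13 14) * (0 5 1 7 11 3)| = 6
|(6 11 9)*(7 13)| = 6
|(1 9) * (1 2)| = |(1 9 2)| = 3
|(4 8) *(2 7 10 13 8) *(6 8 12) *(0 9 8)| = 10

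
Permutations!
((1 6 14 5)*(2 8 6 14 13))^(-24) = (14)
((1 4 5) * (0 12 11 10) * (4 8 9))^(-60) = ((0 12 11 10)(1 8 9 4 5))^(-60) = (12)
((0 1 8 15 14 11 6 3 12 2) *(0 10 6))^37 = (0 1 8 15 14 11)(2 6 12 10 3)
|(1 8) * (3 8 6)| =|(1 6 3 8)| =4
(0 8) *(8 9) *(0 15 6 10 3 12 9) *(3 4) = (3 12 9 8 15 6 10 4) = [0, 1, 2, 12, 3, 5, 10, 7, 15, 8, 4, 11, 9, 13, 14, 6]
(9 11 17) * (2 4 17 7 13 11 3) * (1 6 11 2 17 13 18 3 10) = (1 6 11 7 18 3 17 9 10)(2 4 13) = [0, 6, 4, 17, 13, 5, 11, 18, 8, 10, 1, 7, 12, 2, 14, 15, 16, 9, 3]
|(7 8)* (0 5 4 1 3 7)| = |(0 5 4 1 3 7 8)| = 7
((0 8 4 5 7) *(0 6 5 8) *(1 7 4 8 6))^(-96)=((8)(1 7)(4 6 5))^(-96)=(8)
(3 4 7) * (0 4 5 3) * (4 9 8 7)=[9, 1, 2, 5, 4, 3, 6, 0, 7, 8]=(0 9 8 7)(3 5)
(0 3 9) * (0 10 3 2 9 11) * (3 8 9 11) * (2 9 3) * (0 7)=(0 9 10 8 3 2 11 7)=[9, 1, 11, 2, 4, 5, 6, 0, 3, 10, 8, 7]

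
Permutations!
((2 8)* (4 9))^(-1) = ((2 8)(4 9))^(-1) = (2 8)(4 9)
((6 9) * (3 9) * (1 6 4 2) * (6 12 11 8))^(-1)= (1 2 4 9 3 6 8 11 12)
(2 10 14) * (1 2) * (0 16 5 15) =[16, 2, 10, 3, 4, 15, 6, 7, 8, 9, 14, 11, 12, 13, 1, 0, 5] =(0 16 5 15)(1 2 10 14)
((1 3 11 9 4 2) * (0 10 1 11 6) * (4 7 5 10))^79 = ((0 4 2 11 9 7 5 10 1 3 6))^79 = (0 2 9 5 1 6 4 11 7 10 3)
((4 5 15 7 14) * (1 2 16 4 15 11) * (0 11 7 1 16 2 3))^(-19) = (0 11 16 4 5 7 14 15 1 3)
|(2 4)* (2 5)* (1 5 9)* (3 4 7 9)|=10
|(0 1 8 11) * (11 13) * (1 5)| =6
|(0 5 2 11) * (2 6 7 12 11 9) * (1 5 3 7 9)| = 5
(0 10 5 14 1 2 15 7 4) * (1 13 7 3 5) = (0 10 1 2 15 3 5 14 13 7 4) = [10, 2, 15, 5, 0, 14, 6, 4, 8, 9, 1, 11, 12, 7, 13, 3]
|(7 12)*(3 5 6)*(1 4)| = 6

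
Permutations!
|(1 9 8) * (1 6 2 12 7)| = 7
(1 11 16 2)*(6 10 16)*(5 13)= (1 11 6 10 16 2)(5 13)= [0, 11, 1, 3, 4, 13, 10, 7, 8, 9, 16, 6, 12, 5, 14, 15, 2]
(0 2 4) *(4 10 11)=[2, 1, 10, 3, 0, 5, 6, 7, 8, 9, 11, 4]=(0 2 10 11 4)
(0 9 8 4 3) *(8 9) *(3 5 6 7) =(9)(0 8 4 5 6 7 3) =[8, 1, 2, 0, 5, 6, 7, 3, 4, 9]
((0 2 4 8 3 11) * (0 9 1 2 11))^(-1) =((0 11 9 1 2 4 8 3))^(-1) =(0 3 8 4 2 1 9 11)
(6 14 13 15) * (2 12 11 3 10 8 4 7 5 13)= (2 12 11 3 10 8 4 7 5 13 15 6 14)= [0, 1, 12, 10, 7, 13, 14, 5, 4, 9, 8, 3, 11, 15, 2, 6]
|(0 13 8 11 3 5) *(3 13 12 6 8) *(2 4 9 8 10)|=12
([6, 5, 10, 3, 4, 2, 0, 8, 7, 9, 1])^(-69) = (0 6)(1 10 2 5)(7 8)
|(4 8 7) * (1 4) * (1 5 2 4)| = 5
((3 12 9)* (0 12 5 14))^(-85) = ((0 12 9 3 5 14))^(-85) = (0 14 5 3 9 12)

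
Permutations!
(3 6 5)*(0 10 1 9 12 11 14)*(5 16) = [10, 9, 2, 6, 4, 3, 16, 7, 8, 12, 1, 14, 11, 13, 0, 15, 5] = (0 10 1 9 12 11 14)(3 6 16 5)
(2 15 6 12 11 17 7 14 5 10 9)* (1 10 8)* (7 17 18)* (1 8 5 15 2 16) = (1 10 9 16)(6 12 11 18 7 14 15) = [0, 10, 2, 3, 4, 5, 12, 14, 8, 16, 9, 18, 11, 13, 15, 6, 1, 17, 7]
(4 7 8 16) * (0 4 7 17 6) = (0 4 17 6)(7 8 16) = [4, 1, 2, 3, 17, 5, 0, 8, 16, 9, 10, 11, 12, 13, 14, 15, 7, 6]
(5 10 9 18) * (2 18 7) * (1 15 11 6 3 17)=(1 15 11 6 3 17)(2 18 5 10 9 7)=[0, 15, 18, 17, 4, 10, 3, 2, 8, 7, 9, 6, 12, 13, 14, 11, 16, 1, 5]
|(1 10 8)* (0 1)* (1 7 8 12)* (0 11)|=|(0 7 8 11)(1 10 12)|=12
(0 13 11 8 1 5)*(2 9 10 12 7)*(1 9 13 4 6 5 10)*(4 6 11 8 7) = [6, 10, 13, 3, 11, 0, 5, 2, 9, 1, 12, 7, 4, 8] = (0 6 5)(1 10 12 4 11 7 2 13 8 9)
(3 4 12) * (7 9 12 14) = (3 4 14 7 9 12) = [0, 1, 2, 4, 14, 5, 6, 9, 8, 12, 10, 11, 3, 13, 7]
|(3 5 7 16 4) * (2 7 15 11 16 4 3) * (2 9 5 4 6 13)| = 28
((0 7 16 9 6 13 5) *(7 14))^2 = ((0 14 7 16 9 6 13 5))^2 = (0 7 9 13)(5 14 16 6)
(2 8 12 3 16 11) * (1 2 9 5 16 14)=(1 2 8 12 3 14)(5 16 11 9)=[0, 2, 8, 14, 4, 16, 6, 7, 12, 5, 10, 9, 3, 13, 1, 15, 11]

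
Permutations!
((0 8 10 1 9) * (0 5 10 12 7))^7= ((0 8 12 7)(1 9 5 10))^7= (0 7 12 8)(1 10 5 9)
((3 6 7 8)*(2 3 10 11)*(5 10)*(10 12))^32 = ((2 3 6 7 8 5 12 10 11))^32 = (2 5 3 12 6 10 7 11 8)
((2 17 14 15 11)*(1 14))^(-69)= (1 11)(2 14)(15 17)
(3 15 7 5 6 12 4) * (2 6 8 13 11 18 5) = (2 6 12 4 3 15 7)(5 8 13 11 18) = [0, 1, 6, 15, 3, 8, 12, 2, 13, 9, 10, 18, 4, 11, 14, 7, 16, 17, 5]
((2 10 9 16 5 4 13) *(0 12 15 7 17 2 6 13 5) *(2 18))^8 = (0 9 2 17 15)(7 12 16 10 18)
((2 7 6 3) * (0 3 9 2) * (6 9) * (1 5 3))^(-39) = (9)(0 1 5 3)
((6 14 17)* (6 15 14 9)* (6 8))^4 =(6 9 8)(14 17 15)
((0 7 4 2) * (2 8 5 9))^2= (0 4 5 2 7 8 9)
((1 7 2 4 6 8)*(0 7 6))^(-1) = (0 4 2 7)(1 8 6)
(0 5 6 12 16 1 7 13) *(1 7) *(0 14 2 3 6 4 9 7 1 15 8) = [5, 15, 3, 6, 9, 4, 12, 13, 0, 7, 10, 11, 16, 14, 2, 8, 1] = (0 5 4 9 7 13 14 2 3 6 12 16 1 15 8)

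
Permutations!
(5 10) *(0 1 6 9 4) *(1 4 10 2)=(0 4)(1 6 9 10 5 2)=[4, 6, 1, 3, 0, 2, 9, 7, 8, 10, 5]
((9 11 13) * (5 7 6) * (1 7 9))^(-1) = (1 13 11 9 5 6 7)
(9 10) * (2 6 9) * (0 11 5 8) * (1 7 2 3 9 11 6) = (0 6 11 5 8)(1 7 2)(3 9 10) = [6, 7, 1, 9, 4, 8, 11, 2, 0, 10, 3, 5]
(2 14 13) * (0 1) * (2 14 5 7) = (0 1)(2 5 7)(13 14) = [1, 0, 5, 3, 4, 7, 6, 2, 8, 9, 10, 11, 12, 14, 13]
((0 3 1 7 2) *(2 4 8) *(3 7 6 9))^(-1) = ((0 7 4 8 2)(1 6 9 3))^(-1) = (0 2 8 4 7)(1 3 9 6)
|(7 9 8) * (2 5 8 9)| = |(9)(2 5 8 7)| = 4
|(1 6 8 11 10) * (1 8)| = |(1 6)(8 11 10)| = 6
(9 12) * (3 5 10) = (3 5 10)(9 12) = [0, 1, 2, 5, 4, 10, 6, 7, 8, 12, 3, 11, 9]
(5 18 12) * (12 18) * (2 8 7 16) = (18)(2 8 7 16)(5 12) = [0, 1, 8, 3, 4, 12, 6, 16, 7, 9, 10, 11, 5, 13, 14, 15, 2, 17, 18]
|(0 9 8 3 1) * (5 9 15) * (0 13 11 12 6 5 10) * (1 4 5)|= |(0 15 10)(1 13 11 12 6)(3 4 5 9 8)|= 15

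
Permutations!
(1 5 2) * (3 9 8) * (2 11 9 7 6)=(1 5 11 9 8 3 7 6 2)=[0, 5, 1, 7, 4, 11, 2, 6, 3, 8, 10, 9]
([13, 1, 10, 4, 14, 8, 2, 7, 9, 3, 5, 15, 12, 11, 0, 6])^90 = [14, 1, 6, 9, 3, 10, 15, 7, 5, 8, 2, 13, 12, 0, 4, 11]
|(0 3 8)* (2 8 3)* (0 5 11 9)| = |(0 2 8 5 11 9)| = 6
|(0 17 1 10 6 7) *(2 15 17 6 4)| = |(0 6 7)(1 10 4 2 15 17)| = 6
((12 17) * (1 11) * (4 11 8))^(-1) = (1 11 4 8)(12 17)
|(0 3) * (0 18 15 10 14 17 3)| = |(3 18 15 10 14 17)| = 6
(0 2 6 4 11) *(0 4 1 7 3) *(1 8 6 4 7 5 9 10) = (0 2 4 11 7 3)(1 5 9 10)(6 8) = [2, 5, 4, 0, 11, 9, 8, 3, 6, 10, 1, 7]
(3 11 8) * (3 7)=(3 11 8 7)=[0, 1, 2, 11, 4, 5, 6, 3, 7, 9, 10, 8]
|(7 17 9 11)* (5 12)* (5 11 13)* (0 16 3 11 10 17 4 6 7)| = 12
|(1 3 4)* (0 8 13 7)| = 12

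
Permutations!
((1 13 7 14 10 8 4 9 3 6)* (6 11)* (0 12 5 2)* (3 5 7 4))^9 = (0 1 14 9 3)(2 6 7 4 8)(5 11 12 13 10)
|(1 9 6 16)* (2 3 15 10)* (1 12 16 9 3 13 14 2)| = |(1 3 15 10)(2 13 14)(6 9)(12 16)| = 12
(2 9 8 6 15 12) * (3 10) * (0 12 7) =(0 12 2 9 8 6 15 7)(3 10) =[12, 1, 9, 10, 4, 5, 15, 0, 6, 8, 3, 11, 2, 13, 14, 7]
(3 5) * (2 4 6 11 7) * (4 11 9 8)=[0, 1, 11, 5, 6, 3, 9, 2, 4, 8, 10, 7]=(2 11 7)(3 5)(4 6 9 8)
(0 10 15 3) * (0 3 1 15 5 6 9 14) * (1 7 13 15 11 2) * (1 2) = (0 10 5 6 9 14)(1 11)(7 13 15) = [10, 11, 2, 3, 4, 6, 9, 13, 8, 14, 5, 1, 12, 15, 0, 7]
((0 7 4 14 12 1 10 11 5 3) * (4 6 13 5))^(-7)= ((0 7 6 13 5 3)(1 10 11 4 14 12))^(-7)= (0 3 5 13 6 7)(1 12 14 4 11 10)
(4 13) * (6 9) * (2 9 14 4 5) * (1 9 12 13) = (1 9 6 14 4)(2 12 13 5) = [0, 9, 12, 3, 1, 2, 14, 7, 8, 6, 10, 11, 13, 5, 4]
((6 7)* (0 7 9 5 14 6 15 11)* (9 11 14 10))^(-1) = (0 11 6 14 15 7)(5 9 10)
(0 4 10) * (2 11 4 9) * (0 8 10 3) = (0 9 2 11 4 3)(8 10) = [9, 1, 11, 0, 3, 5, 6, 7, 10, 2, 8, 4]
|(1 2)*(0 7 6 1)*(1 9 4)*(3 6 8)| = 9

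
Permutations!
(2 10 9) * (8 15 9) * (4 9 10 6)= (2 6 4 9)(8 15 10)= [0, 1, 6, 3, 9, 5, 4, 7, 15, 2, 8, 11, 12, 13, 14, 10]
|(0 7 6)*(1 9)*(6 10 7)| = |(0 6)(1 9)(7 10)| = 2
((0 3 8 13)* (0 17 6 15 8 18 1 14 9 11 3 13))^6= ((0 13 17 6 15 8)(1 14 9 11 3 18))^6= (18)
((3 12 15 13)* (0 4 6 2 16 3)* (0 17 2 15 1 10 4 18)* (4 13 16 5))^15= (0 18)(1 17 4 16)(2 6 3 10)(5 15 12 13)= ((0 18)(1 10 13 17 2 5 4 6 15 16 3 12))^15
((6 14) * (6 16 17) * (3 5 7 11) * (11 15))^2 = ((3 5 7 15 11)(6 14 16 17))^2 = (3 7 11 5 15)(6 16)(14 17)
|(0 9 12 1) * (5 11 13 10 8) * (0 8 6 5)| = |(0 9 12 1 8)(5 11 13 10 6)| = 5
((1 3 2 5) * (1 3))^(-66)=((2 5 3))^(-66)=(5)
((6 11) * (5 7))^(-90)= ((5 7)(6 11))^(-90)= (11)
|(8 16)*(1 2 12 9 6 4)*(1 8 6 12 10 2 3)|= 4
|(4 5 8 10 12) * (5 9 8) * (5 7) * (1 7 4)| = |(1 7 5 4 9 8 10 12)| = 8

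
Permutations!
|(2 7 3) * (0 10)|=6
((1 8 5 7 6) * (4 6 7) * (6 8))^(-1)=(1 6)(4 5 8)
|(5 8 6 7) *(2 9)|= |(2 9)(5 8 6 7)|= 4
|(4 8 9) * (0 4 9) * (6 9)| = |(0 4 8)(6 9)| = 6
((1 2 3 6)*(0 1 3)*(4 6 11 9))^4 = (0 1 2)(3 6 4 9 11)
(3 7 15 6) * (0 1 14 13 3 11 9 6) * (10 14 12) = (0 1 12 10 14 13 3 7 15)(6 11 9) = [1, 12, 2, 7, 4, 5, 11, 15, 8, 6, 14, 9, 10, 3, 13, 0]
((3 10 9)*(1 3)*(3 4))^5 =((1 4 3 10 9))^5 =(10)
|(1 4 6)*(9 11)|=6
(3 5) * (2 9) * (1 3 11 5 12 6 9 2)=(1 3 12 6 9)(5 11)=[0, 3, 2, 12, 4, 11, 9, 7, 8, 1, 10, 5, 6]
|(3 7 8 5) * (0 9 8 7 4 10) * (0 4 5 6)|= 4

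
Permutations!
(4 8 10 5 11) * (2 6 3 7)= (2 6 3 7)(4 8 10 5 11)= [0, 1, 6, 7, 8, 11, 3, 2, 10, 9, 5, 4]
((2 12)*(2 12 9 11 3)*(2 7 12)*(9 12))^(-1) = (2 12)(3 11 9 7)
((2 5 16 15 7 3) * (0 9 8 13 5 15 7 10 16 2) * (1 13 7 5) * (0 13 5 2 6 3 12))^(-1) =((0 9 8 7 12)(1 5 6 3 13)(2 15 10 16))^(-1) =(0 12 7 8 9)(1 13 3 6 5)(2 16 10 15)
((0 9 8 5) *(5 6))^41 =(0 9 8 6 5)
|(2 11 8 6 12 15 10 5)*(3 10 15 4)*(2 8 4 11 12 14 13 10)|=|(15)(2 12 11 4 3)(5 8 6 14 13 10)|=30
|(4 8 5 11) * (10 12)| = |(4 8 5 11)(10 12)| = 4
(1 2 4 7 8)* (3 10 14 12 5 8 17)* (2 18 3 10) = (1 18 3 2 4 7 17 10 14 12 5 8) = [0, 18, 4, 2, 7, 8, 6, 17, 1, 9, 14, 11, 5, 13, 12, 15, 16, 10, 3]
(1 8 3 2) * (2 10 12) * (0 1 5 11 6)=(0 1 8 3 10 12 2 5 11 6)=[1, 8, 5, 10, 4, 11, 0, 7, 3, 9, 12, 6, 2]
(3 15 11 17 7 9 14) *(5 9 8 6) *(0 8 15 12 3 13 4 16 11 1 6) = [8, 6, 2, 12, 16, 9, 5, 15, 0, 14, 10, 17, 3, 4, 13, 1, 11, 7] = (0 8)(1 6 5 9 14 13 4 16 11 17 7 15)(3 12)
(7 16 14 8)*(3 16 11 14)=[0, 1, 2, 16, 4, 5, 6, 11, 7, 9, 10, 14, 12, 13, 8, 15, 3]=(3 16)(7 11 14 8)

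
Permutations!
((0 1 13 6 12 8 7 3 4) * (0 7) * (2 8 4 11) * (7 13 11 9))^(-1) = (0 8 2 11 1)(3 7 9)(4 12 6 13)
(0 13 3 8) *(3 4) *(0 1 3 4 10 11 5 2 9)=(0 13 10 11 5 2 9)(1 3 8)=[13, 3, 9, 8, 4, 2, 6, 7, 1, 0, 11, 5, 12, 10]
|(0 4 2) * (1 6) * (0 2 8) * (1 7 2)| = 12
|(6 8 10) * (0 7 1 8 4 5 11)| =9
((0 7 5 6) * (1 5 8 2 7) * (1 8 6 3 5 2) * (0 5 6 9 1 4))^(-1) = (0 4 8)(1 9 7 2)(3 5 6)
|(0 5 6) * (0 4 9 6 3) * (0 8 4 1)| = |(0 5 3 8 4 9 6 1)| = 8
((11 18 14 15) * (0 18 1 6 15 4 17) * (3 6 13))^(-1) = (0 17 4 14 18)(1 11 15 6 3 13)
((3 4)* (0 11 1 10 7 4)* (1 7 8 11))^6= ((0 1 10 8 11 7 4 3))^6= (0 4 11 10)(1 3 7 8)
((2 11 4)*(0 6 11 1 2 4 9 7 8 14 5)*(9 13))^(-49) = ((0 6 11 13 9 7 8 14 5)(1 2))^(-49) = (0 7 6 8 11 14 13 5 9)(1 2)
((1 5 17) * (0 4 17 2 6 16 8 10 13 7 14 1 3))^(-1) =((0 4 17 3)(1 5 2 6 16 8 10 13 7 14))^(-1) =(0 3 17 4)(1 14 7 13 10 8 16 6 2 5)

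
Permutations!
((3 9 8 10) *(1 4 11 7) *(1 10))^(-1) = ((1 4 11 7 10 3 9 8))^(-1) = (1 8 9 3 10 7 11 4)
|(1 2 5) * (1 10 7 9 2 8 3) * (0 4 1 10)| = |(0 4 1 8 3 10 7 9 2 5)| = 10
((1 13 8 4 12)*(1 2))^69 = (1 4)(2 8)(12 13)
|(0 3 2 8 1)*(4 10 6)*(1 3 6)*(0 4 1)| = 15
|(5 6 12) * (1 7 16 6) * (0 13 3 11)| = |(0 13 3 11)(1 7 16 6 12 5)| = 12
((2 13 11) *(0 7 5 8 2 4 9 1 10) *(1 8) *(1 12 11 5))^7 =((0 7 1 10)(2 13 5 12 11 4 9 8))^7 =(0 10 1 7)(2 8 9 4 11 12 5 13)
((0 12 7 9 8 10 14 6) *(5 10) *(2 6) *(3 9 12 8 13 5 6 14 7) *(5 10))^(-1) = (0 6 8)(2 14)(3 12 7 10 13 9)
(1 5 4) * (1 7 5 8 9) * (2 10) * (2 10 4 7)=[0, 8, 4, 3, 2, 7, 6, 5, 9, 1, 10]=(10)(1 8 9)(2 4)(5 7)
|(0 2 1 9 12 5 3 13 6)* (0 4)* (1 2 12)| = 14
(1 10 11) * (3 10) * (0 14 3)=[14, 0, 2, 10, 4, 5, 6, 7, 8, 9, 11, 1, 12, 13, 3]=(0 14 3 10 11 1)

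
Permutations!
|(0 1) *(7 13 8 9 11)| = |(0 1)(7 13 8 9 11)| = 10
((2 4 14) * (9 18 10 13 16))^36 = (9 18 10 13 16) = ((2 4 14)(9 18 10 13 16))^36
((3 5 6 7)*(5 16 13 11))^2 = (3 13 5 7 16 11 6) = ((3 16 13 11 5 6 7))^2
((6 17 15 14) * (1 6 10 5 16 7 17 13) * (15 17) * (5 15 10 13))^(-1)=(17)(1 13 14 15 10 7 16 5 6)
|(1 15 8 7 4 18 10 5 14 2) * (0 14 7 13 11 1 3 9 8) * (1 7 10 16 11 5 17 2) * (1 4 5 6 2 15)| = 66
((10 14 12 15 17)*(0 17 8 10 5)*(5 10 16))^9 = ((0 17 10 14 12 15 8 16 5))^9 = (17)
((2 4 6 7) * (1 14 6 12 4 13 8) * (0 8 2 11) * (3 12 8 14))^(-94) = (0 14 6 7 11)(1 3 12 4 8)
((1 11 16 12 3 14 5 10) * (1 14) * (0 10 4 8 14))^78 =(1 12 11 3 16)(4 14)(5 8)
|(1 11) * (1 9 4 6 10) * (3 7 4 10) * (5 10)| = 20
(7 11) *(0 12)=(0 12)(7 11)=[12, 1, 2, 3, 4, 5, 6, 11, 8, 9, 10, 7, 0]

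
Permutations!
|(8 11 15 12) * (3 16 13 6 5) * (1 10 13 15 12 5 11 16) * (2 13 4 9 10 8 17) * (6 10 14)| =|(1 8 16 15 5 3)(2 13 10 4 9 14 6 11 12 17)| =30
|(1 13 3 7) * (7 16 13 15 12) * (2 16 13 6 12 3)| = 9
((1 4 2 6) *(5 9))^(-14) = (9)(1 2)(4 6)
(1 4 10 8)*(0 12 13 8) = (0 12 13 8 1 4 10) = [12, 4, 2, 3, 10, 5, 6, 7, 1, 9, 0, 11, 13, 8]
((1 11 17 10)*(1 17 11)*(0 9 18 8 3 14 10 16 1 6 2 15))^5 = (0 14 6 18 17 15 3 1 9 10 2 8 16)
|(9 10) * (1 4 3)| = |(1 4 3)(9 10)| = 6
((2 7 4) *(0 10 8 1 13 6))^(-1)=((0 10 8 1 13 6)(2 7 4))^(-1)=(0 6 13 1 8 10)(2 4 7)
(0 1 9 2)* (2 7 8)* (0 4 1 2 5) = (0 2 4 1 9 7 8 5) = [2, 9, 4, 3, 1, 0, 6, 8, 5, 7]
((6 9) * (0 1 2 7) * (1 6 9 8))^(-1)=((9)(0 6 8 1 2 7))^(-1)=(9)(0 7 2 1 8 6)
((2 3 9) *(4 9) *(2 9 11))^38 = (2 4)(3 11) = ((2 3 4 11))^38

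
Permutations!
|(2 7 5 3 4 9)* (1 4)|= 7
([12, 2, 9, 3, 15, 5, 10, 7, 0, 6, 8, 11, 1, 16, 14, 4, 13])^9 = [12, 2, 9, 3, 15, 5, 10, 7, 0, 6, 8, 11, 1, 16, 14, 4, 13]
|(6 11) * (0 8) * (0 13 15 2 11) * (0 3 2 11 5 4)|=10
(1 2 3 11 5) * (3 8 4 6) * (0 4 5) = [4, 2, 8, 11, 6, 1, 3, 7, 5, 9, 10, 0] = (0 4 6 3 11)(1 2 8 5)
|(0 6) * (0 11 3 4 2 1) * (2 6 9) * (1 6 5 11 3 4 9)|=12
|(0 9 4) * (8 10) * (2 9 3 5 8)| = 8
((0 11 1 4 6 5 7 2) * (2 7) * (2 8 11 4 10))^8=(0 2 10 1 11 8 5 6 4)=((0 4 6 5 8 11 1 10 2))^8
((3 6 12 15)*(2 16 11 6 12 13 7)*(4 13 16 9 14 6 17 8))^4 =((2 9 14 6 16 11 17 8 4 13 7)(3 12 15))^4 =(2 16 4 9 11 13 14 17 7 6 8)(3 12 15)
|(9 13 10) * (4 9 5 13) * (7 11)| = |(4 9)(5 13 10)(7 11)| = 6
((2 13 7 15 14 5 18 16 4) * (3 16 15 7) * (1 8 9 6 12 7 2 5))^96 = (1 2 18 6 16)(3 14 7 5 9)(4 8 13 15 12)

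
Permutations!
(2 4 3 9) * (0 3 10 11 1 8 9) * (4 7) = (0 3)(1 8 9 2 7 4 10 11) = [3, 8, 7, 0, 10, 5, 6, 4, 9, 2, 11, 1]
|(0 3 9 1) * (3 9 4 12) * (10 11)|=|(0 9 1)(3 4 12)(10 11)|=6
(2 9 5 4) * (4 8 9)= (2 4)(5 8 9)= [0, 1, 4, 3, 2, 8, 6, 7, 9, 5]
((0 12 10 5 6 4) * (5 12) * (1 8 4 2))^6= ((0 5 6 2 1 8 4)(10 12))^6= (12)(0 4 8 1 2 6 5)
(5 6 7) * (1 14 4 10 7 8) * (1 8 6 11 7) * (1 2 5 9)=[0, 14, 5, 3, 10, 11, 6, 9, 8, 1, 2, 7, 12, 13, 4]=(1 14 4 10 2 5 11 7 9)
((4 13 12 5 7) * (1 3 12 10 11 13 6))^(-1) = (1 6 4 7 5 12 3)(10 13 11)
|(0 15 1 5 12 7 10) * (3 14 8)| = 21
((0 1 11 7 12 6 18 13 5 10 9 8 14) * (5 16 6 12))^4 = (18)(0 5 14 7 8 11 9 1 10)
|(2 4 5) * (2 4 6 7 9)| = 4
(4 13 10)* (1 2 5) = (1 2 5)(4 13 10) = [0, 2, 5, 3, 13, 1, 6, 7, 8, 9, 4, 11, 12, 10]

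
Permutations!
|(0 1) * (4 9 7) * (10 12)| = |(0 1)(4 9 7)(10 12)| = 6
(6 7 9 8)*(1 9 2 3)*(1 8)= (1 9)(2 3 8 6 7)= [0, 9, 3, 8, 4, 5, 7, 2, 6, 1]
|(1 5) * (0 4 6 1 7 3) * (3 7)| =6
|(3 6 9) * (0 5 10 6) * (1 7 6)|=|(0 5 10 1 7 6 9 3)|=8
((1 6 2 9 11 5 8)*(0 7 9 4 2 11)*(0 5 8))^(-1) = (0 5 9 7)(1 8 11 6)(2 4)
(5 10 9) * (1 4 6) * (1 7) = (1 4 6 7)(5 10 9) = [0, 4, 2, 3, 6, 10, 7, 1, 8, 5, 9]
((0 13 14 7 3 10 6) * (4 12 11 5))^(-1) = ((0 13 14 7 3 10 6)(4 12 11 5))^(-1) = (0 6 10 3 7 14 13)(4 5 11 12)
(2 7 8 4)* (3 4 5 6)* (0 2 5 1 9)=[2, 9, 7, 4, 5, 6, 3, 8, 1, 0]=(0 2 7 8 1 9)(3 4 5 6)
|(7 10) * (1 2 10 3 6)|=6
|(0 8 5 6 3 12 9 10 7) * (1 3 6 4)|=10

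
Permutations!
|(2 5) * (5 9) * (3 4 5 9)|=4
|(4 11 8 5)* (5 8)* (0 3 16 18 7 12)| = 6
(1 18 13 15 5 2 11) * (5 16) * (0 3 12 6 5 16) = [3, 18, 11, 12, 4, 2, 5, 7, 8, 9, 10, 1, 6, 15, 14, 0, 16, 17, 13] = (0 3 12 6 5 2 11 1 18 13 15)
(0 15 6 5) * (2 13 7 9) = (0 15 6 5)(2 13 7 9) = [15, 1, 13, 3, 4, 0, 5, 9, 8, 2, 10, 11, 12, 7, 14, 6]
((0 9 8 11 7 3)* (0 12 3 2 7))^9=(0 9 8 11)(2 7)(3 12)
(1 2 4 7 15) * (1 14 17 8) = (1 2 4 7 15 14 17 8) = [0, 2, 4, 3, 7, 5, 6, 15, 1, 9, 10, 11, 12, 13, 17, 14, 16, 8]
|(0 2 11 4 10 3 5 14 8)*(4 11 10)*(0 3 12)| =4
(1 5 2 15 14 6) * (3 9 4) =[0, 5, 15, 9, 3, 2, 1, 7, 8, 4, 10, 11, 12, 13, 6, 14] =(1 5 2 15 14 6)(3 9 4)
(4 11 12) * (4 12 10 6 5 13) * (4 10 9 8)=(4 11 9 8)(5 13 10 6)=[0, 1, 2, 3, 11, 13, 5, 7, 4, 8, 6, 9, 12, 10]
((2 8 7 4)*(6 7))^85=((2 8 6 7 4))^85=(8)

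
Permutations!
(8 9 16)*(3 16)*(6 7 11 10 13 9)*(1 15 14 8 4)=(1 15 14 8 6 7 11 10 13 9 3 16 4)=[0, 15, 2, 16, 1, 5, 7, 11, 6, 3, 13, 10, 12, 9, 8, 14, 4]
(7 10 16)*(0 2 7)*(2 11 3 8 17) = [11, 1, 7, 8, 4, 5, 6, 10, 17, 9, 16, 3, 12, 13, 14, 15, 0, 2] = (0 11 3 8 17 2 7 10 16)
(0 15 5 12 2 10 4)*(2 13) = [15, 1, 10, 3, 0, 12, 6, 7, 8, 9, 4, 11, 13, 2, 14, 5] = (0 15 5 12 13 2 10 4)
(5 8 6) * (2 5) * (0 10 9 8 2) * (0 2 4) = (0 10 9 8 6 2 5 4) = [10, 1, 5, 3, 0, 4, 2, 7, 6, 8, 9]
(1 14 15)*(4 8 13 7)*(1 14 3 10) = (1 3 10)(4 8 13 7)(14 15) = [0, 3, 2, 10, 8, 5, 6, 4, 13, 9, 1, 11, 12, 7, 15, 14]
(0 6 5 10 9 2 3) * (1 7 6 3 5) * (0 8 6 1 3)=(1 7)(2 5 10 9)(3 8 6)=[0, 7, 5, 8, 4, 10, 3, 1, 6, 2, 9]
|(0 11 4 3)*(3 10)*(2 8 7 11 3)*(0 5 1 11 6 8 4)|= 15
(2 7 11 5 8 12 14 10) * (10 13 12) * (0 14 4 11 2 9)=(0 14 13 12 4 11 5 8 10 9)(2 7)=[14, 1, 7, 3, 11, 8, 6, 2, 10, 0, 9, 5, 4, 12, 13]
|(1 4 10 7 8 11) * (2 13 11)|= 8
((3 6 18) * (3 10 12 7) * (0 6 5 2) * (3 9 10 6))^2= (18)(0 5)(2 3)(7 10)(9 12)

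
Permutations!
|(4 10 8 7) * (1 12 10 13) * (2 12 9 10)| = |(1 9 10 8 7 4 13)(2 12)| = 14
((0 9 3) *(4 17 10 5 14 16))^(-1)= ((0 9 3)(4 17 10 5 14 16))^(-1)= (0 3 9)(4 16 14 5 10 17)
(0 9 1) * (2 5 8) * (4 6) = (0 9 1)(2 5 8)(4 6) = [9, 0, 5, 3, 6, 8, 4, 7, 2, 1]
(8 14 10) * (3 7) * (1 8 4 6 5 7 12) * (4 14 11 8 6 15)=(1 6 5 7 3 12)(4 15)(8 11)(10 14)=[0, 6, 2, 12, 15, 7, 5, 3, 11, 9, 14, 8, 1, 13, 10, 4]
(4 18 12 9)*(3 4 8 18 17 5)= (3 4 17 5)(8 18 12 9)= [0, 1, 2, 4, 17, 3, 6, 7, 18, 8, 10, 11, 9, 13, 14, 15, 16, 5, 12]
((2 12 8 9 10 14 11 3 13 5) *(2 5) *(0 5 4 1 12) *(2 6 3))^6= ((0 5 4 1 12 8 9 10 14 11 2)(3 13 6))^6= (0 9 5 10 4 14 1 11 12 2 8)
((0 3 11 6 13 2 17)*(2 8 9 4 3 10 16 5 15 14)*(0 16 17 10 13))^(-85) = ((0 13 8 9 4 3 11 6)(2 10 17 16 5 15 14))^(-85) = (0 9 11 13 4 6 8 3)(2 14 15 5 16 17 10)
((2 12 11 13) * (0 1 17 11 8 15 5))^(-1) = ((0 1 17 11 13 2 12 8 15 5))^(-1) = (0 5 15 8 12 2 13 11 17 1)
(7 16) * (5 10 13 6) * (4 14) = (4 14)(5 10 13 6)(7 16) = [0, 1, 2, 3, 14, 10, 5, 16, 8, 9, 13, 11, 12, 6, 4, 15, 7]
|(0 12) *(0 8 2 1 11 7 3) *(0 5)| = 9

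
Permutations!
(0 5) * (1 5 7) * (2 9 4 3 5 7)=(0 2 9 4 3 5)(1 7)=[2, 7, 9, 5, 3, 0, 6, 1, 8, 4]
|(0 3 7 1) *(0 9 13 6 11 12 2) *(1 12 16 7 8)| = |(0 3 8 1 9 13 6 11 16 7 12 2)| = 12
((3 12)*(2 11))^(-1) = (2 11)(3 12)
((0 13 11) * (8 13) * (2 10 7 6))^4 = (13)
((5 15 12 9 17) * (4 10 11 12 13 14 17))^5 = ((4 10 11 12 9)(5 15 13 14 17))^5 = (17)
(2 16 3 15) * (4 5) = (2 16 3 15)(4 5) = [0, 1, 16, 15, 5, 4, 6, 7, 8, 9, 10, 11, 12, 13, 14, 2, 3]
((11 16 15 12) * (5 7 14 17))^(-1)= ((5 7 14 17)(11 16 15 12))^(-1)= (5 17 14 7)(11 12 15 16)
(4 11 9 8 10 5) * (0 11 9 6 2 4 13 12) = (0 11 6 2 4 9 8 10 5 13 12) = [11, 1, 4, 3, 9, 13, 2, 7, 10, 8, 5, 6, 0, 12]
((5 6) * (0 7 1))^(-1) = (0 1 7)(5 6)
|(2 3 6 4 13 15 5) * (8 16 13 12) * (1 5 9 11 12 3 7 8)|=33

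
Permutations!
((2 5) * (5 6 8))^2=(2 8)(5 6)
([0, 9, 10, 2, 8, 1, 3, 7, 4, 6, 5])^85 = [0, 9, 10, 2, 8, 1, 3, 7, 4, 6, 5]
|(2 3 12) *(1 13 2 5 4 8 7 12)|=20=|(1 13 2 3)(4 8 7 12 5)|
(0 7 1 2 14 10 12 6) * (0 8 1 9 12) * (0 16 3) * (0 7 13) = [13, 2, 14, 7, 4, 5, 8, 9, 1, 12, 16, 11, 6, 0, 10, 15, 3] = (0 13)(1 2 14 10 16 3 7 9 12 6 8)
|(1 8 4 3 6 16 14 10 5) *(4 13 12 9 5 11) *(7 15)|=42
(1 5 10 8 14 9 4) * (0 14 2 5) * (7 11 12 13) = (0 14 9 4 1)(2 5 10 8)(7 11 12 13) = [14, 0, 5, 3, 1, 10, 6, 11, 2, 4, 8, 12, 13, 7, 9]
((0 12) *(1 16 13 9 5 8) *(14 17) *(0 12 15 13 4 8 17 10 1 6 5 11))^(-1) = (0 11 9 13 15)(1 10 14 17 5 6 8 4 16) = ((0 15 13 9 11)(1 16 4 8 6 5 17 14 10))^(-1)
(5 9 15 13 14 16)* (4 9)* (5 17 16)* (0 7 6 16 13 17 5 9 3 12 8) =[7, 1, 2, 12, 3, 4, 16, 6, 0, 15, 10, 11, 8, 14, 9, 17, 5, 13] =(0 7 6 16 5 4 3 12 8)(9 15 17 13 14)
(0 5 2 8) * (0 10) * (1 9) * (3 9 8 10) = (0 5 2 10)(1 8 3 9) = [5, 8, 10, 9, 4, 2, 6, 7, 3, 1, 0]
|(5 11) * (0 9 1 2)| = |(0 9 1 2)(5 11)| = 4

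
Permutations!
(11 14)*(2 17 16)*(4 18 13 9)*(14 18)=(2 17 16)(4 14 11 18 13 9)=[0, 1, 17, 3, 14, 5, 6, 7, 8, 4, 10, 18, 12, 9, 11, 15, 2, 16, 13]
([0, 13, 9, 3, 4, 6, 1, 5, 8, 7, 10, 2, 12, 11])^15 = (1 6 5 7 9 2 11 13)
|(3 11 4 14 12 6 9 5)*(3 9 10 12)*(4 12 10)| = 6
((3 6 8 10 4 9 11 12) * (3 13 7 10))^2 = ((3 6 8)(4 9 11 12 13 7 10))^2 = (3 8 6)(4 11 13 10 9 12 7)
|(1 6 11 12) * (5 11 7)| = |(1 6 7 5 11 12)| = 6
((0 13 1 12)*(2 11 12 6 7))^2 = ((0 13 1 6 7 2 11 12))^2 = (0 1 7 11)(2 12 13 6)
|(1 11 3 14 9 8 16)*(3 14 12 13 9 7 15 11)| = 28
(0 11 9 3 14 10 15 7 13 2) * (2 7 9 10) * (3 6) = (0 11 10 15 9 6 3 14 2)(7 13) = [11, 1, 0, 14, 4, 5, 3, 13, 8, 6, 15, 10, 12, 7, 2, 9]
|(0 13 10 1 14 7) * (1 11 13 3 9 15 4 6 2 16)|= 33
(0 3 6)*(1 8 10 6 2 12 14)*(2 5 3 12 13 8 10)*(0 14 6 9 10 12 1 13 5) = (0 1 12 6 14 13 8 2 5 3)(9 10) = [1, 12, 5, 0, 4, 3, 14, 7, 2, 10, 9, 11, 6, 8, 13]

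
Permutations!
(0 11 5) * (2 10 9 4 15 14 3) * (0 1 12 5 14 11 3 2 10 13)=[3, 12, 13, 10, 15, 1, 6, 7, 8, 4, 9, 14, 5, 0, 2, 11]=(0 3 10 9 4 15 11 14 2 13)(1 12 5)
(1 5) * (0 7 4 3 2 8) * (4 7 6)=(0 6 4 3 2 8)(1 5)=[6, 5, 8, 2, 3, 1, 4, 7, 0]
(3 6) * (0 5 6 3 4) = (0 5 6 4) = [5, 1, 2, 3, 0, 6, 4]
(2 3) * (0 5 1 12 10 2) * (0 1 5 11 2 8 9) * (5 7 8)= (0 11 2 3 1 12 10 5 7 8 9)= [11, 12, 3, 1, 4, 7, 6, 8, 9, 0, 5, 2, 10]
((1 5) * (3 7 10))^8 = ((1 5)(3 7 10))^8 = (3 10 7)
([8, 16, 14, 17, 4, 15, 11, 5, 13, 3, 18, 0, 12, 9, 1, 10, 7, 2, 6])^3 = [9, 5, 16, 14, 4, 18, 8, 10, 3, 2, 11, 13, 12, 17, 7, 6, 15, 1, 0]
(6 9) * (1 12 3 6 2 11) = [0, 12, 11, 6, 4, 5, 9, 7, 8, 2, 10, 1, 3] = (1 12 3 6 9 2 11)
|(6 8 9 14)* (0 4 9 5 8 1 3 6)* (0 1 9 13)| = |(0 4 13)(1 3 6 9 14)(5 8)| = 30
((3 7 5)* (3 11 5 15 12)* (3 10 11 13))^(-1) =(3 13 5 11 10 12 15 7)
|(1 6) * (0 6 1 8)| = 3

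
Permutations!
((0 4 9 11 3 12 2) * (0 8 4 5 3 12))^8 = ((0 5 3)(2 8 4 9 11 12))^8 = (0 3 5)(2 4 11)(8 9 12)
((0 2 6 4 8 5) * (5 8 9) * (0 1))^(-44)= ((0 2 6 4 9 5 1))^(-44)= (0 5 4 2 1 9 6)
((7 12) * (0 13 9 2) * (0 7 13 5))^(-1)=(0 5)(2 9 13 12 7)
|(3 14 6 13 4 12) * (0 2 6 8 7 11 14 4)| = |(0 2 6 13)(3 4 12)(7 11 14 8)| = 12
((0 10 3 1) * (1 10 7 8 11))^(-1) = ((0 7 8 11 1)(3 10))^(-1) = (0 1 11 8 7)(3 10)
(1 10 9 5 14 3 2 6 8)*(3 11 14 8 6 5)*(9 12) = (1 10 12 9 3 2 5 8)(11 14) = [0, 10, 5, 2, 4, 8, 6, 7, 1, 3, 12, 14, 9, 13, 11]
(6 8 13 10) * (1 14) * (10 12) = (1 14)(6 8 13 12 10) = [0, 14, 2, 3, 4, 5, 8, 7, 13, 9, 6, 11, 10, 12, 1]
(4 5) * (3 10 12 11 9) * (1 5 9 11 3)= (1 5 4 9)(3 10 12)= [0, 5, 2, 10, 9, 4, 6, 7, 8, 1, 12, 11, 3]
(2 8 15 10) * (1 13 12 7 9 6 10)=[0, 13, 8, 3, 4, 5, 10, 9, 15, 6, 2, 11, 7, 12, 14, 1]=(1 13 12 7 9 6 10 2 8 15)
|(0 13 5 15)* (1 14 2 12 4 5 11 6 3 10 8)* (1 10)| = 12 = |(0 13 11 6 3 1 14 2 12 4 5 15)(8 10)|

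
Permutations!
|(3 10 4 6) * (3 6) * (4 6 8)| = |(3 10 6 8 4)| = 5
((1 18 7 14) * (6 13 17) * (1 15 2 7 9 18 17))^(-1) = ((1 17 6 13)(2 7 14 15)(9 18))^(-1) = (1 13 6 17)(2 15 14 7)(9 18)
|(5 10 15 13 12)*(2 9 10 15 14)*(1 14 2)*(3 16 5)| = 6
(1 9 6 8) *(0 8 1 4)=[8, 9, 2, 3, 0, 5, 1, 7, 4, 6]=(0 8 4)(1 9 6)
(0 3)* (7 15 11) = (0 3)(7 15 11) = [3, 1, 2, 0, 4, 5, 6, 15, 8, 9, 10, 7, 12, 13, 14, 11]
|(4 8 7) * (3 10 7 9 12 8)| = |(3 10 7 4)(8 9 12)| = 12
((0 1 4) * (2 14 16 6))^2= ((0 1 4)(2 14 16 6))^2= (0 4 1)(2 16)(6 14)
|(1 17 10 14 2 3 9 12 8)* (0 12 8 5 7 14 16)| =|(0 12 5 7 14 2 3 9 8 1 17 10 16)| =13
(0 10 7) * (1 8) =(0 10 7)(1 8) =[10, 8, 2, 3, 4, 5, 6, 0, 1, 9, 7]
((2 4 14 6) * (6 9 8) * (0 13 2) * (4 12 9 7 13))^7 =(0 9 13 4 8 2 14 6 12 7)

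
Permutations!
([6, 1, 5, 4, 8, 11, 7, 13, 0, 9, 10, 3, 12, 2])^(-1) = (0 8 4 3 11 5 2 13 7 6)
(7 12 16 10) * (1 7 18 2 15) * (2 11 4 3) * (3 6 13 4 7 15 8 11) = (1 15)(2 8 11 7 12 16 10 18 3)(4 6 13) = [0, 15, 8, 2, 6, 5, 13, 12, 11, 9, 18, 7, 16, 4, 14, 1, 10, 17, 3]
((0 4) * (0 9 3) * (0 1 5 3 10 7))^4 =((0 4 9 10 7)(1 5 3))^4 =(0 7 10 9 4)(1 5 3)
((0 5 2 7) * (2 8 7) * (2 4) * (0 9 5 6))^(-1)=(0 6)(2 4)(5 9 7 8)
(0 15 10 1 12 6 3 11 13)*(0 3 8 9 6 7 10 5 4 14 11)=(0 15 5 4 14 11 13 3)(1 12 7 10)(6 8 9)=[15, 12, 2, 0, 14, 4, 8, 10, 9, 6, 1, 13, 7, 3, 11, 5]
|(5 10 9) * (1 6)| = |(1 6)(5 10 9)| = 6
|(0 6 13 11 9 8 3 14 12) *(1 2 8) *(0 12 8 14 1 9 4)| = |(0 6 13 11 4)(1 2 14 8 3)| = 5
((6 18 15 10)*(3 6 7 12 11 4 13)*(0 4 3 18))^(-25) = (0 11 10 13 6 12 15 4 3 7 18)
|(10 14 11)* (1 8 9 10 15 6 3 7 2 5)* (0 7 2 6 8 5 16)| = |(0 7 6 3 2 16)(1 5)(8 9 10 14 11 15)| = 6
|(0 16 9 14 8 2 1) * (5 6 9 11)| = 10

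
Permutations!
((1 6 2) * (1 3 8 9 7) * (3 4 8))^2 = ((1 6 2 4 8 9 7))^2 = (1 2 8 7 6 4 9)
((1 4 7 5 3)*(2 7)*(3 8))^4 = ((1 4 2 7 5 8 3))^4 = (1 5 4 8 2 3 7)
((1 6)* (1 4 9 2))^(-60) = ((1 6 4 9 2))^(-60) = (9)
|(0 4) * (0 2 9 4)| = 3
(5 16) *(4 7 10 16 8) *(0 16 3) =(0 16 5 8 4 7 10 3) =[16, 1, 2, 0, 7, 8, 6, 10, 4, 9, 3, 11, 12, 13, 14, 15, 5]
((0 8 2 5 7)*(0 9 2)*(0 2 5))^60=((0 8 2)(5 7 9))^60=(9)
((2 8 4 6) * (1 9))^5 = ((1 9)(2 8 4 6))^5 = (1 9)(2 8 4 6)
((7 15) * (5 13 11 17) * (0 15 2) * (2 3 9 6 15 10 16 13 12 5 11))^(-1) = ((0 10 16 13 2)(3 9 6 15 7)(5 12)(11 17))^(-1) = (0 2 13 16 10)(3 7 15 6 9)(5 12)(11 17)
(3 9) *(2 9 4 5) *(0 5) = [5, 1, 9, 4, 0, 2, 6, 7, 8, 3] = (0 5 2 9 3 4)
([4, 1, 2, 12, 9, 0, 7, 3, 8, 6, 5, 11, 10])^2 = [9, 1, 2, 10, 6, 4, 3, 12, 8, 7, 0, 11, 5]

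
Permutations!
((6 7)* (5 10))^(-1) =(5 10)(6 7)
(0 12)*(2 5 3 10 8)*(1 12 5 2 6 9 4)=(0 5 3 10 8 6 9 4 1 12)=[5, 12, 2, 10, 1, 3, 9, 7, 6, 4, 8, 11, 0]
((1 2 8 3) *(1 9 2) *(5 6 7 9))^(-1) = ((2 8 3 5 6 7 9))^(-1) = (2 9 7 6 5 3 8)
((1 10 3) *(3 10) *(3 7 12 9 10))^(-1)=((1 7 12 9 10 3))^(-1)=(1 3 10 9 12 7)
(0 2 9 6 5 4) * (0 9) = (0 2)(4 9 6 5) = [2, 1, 0, 3, 9, 4, 5, 7, 8, 6]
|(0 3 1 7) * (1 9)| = 5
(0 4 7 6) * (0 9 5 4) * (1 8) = (1 8)(4 7 6 9 5) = [0, 8, 2, 3, 7, 4, 9, 6, 1, 5]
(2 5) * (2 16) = (2 5 16) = [0, 1, 5, 3, 4, 16, 6, 7, 8, 9, 10, 11, 12, 13, 14, 15, 2]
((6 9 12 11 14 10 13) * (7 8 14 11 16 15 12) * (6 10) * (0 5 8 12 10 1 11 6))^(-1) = (0 14 8 5)(1 13 10 15 16 12 7 9 6 11)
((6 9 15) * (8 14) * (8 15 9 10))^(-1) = (6 15 14 8 10)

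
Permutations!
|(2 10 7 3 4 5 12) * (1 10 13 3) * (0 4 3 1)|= |(0 4 5 12 2 13 1 10 7)|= 9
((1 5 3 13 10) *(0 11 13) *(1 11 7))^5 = (10 13 11)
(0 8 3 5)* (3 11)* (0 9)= (0 8 11 3 5 9)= [8, 1, 2, 5, 4, 9, 6, 7, 11, 0, 10, 3]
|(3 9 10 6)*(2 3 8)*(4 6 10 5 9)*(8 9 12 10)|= |(2 3 4 6 9 5 12 10 8)|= 9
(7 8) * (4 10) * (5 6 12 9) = (4 10)(5 6 12 9)(7 8) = [0, 1, 2, 3, 10, 6, 12, 8, 7, 5, 4, 11, 9]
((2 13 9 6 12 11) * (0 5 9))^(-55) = (0 5 9 6 12 11 2 13)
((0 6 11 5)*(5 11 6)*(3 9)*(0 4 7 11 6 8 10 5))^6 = (4 5 10 8 6 11 7)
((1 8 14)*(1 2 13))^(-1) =(1 13 2 14 8)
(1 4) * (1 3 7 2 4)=(2 4 3 7)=[0, 1, 4, 7, 3, 5, 6, 2]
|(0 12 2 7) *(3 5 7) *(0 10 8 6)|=|(0 12 2 3 5 7 10 8 6)|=9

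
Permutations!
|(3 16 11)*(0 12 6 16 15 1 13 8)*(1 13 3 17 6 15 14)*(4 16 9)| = 30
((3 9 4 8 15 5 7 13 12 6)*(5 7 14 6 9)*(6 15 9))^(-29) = (3 15 12 5 7 6 14 13)(4 8 9)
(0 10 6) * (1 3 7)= (0 10 6)(1 3 7)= [10, 3, 2, 7, 4, 5, 0, 1, 8, 9, 6]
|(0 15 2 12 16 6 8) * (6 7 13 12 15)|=12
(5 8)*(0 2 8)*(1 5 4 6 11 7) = (0 2 8 4 6 11 7 1 5) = [2, 5, 8, 3, 6, 0, 11, 1, 4, 9, 10, 7]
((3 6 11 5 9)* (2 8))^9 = ((2 8)(3 6 11 5 9))^9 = (2 8)(3 9 5 11 6)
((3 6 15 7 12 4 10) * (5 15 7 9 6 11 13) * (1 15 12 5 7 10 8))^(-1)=((1 15 9 6 10 3 11 13 7 5 12 4 8))^(-1)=(1 8 4 12 5 7 13 11 3 10 6 9 15)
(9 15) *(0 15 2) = (0 15 9 2) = [15, 1, 0, 3, 4, 5, 6, 7, 8, 2, 10, 11, 12, 13, 14, 9]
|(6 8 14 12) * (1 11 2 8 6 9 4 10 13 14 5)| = 30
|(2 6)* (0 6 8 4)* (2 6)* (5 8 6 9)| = |(0 2 6 9 5 8 4)| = 7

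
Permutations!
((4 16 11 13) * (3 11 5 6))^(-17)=((3 11 13 4 16 5 6))^(-17)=(3 16 11 5 13 6 4)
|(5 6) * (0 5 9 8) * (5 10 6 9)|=6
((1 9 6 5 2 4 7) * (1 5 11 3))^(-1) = (1 3 11 6 9)(2 5 7 4)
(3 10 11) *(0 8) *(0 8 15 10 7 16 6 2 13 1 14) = (0 15 10 11 3 7 16 6 2 13 1 14) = [15, 14, 13, 7, 4, 5, 2, 16, 8, 9, 11, 3, 12, 1, 0, 10, 6]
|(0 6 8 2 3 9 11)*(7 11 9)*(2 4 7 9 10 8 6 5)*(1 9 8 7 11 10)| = |(0 5 2 3 8 4 11)(1 9)(7 10)| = 14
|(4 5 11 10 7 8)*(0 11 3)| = |(0 11 10 7 8 4 5 3)| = 8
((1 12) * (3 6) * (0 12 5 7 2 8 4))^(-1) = (0 4 8 2 7 5 1 12)(3 6)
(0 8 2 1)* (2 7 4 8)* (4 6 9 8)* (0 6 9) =(0 2 1 6)(7 9 8) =[2, 6, 1, 3, 4, 5, 0, 9, 7, 8]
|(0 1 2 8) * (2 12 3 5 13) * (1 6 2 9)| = 12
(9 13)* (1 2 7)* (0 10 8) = (0 10 8)(1 2 7)(9 13) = [10, 2, 7, 3, 4, 5, 6, 1, 0, 13, 8, 11, 12, 9]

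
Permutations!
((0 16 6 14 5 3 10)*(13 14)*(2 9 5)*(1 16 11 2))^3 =(0 9 10 2 3 11 5)(1 13 16 14 6)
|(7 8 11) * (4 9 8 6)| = 6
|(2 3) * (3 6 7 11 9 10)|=7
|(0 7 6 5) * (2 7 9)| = 6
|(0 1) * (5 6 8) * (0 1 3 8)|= 5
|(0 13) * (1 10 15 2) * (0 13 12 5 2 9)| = |(0 12 5 2 1 10 15 9)| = 8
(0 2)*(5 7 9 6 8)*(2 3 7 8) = [3, 1, 0, 7, 4, 8, 2, 9, 5, 6] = (0 3 7 9 6 2)(5 8)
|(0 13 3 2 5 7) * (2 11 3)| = |(0 13 2 5 7)(3 11)| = 10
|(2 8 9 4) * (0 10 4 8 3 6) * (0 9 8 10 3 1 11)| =|(0 3 6 9 10 4 2 1 11)| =9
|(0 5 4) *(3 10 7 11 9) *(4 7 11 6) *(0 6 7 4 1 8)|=12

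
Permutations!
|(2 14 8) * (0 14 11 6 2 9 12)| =15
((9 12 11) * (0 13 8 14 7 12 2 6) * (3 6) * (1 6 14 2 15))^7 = (0 12 13 11 8 9 2 15 3 1 14 6 7)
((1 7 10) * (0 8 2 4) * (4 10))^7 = ((0 8 2 10 1 7 4))^7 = (10)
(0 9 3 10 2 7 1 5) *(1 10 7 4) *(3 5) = (0 9 5)(1 3 7 10 2 4) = [9, 3, 4, 7, 1, 0, 6, 10, 8, 5, 2]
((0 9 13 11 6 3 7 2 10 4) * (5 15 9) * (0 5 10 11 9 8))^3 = ((0 10 4 5 15 8)(2 11 6 3 7)(9 13))^3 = (0 5)(2 3 11 7 6)(4 8)(9 13)(10 15)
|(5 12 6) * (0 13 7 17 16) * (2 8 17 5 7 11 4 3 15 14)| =|(0 13 11 4 3 15 14 2 8 17 16)(5 12 6 7)| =44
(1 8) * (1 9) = (1 8 9) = [0, 8, 2, 3, 4, 5, 6, 7, 9, 1]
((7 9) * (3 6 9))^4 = (9)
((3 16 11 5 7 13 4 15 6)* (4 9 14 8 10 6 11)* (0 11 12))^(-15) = (16)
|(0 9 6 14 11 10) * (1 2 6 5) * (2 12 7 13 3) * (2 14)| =|(0 9 5 1 12 7 13 3 14 11 10)(2 6)| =22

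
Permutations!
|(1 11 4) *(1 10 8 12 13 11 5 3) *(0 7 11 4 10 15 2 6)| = 33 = |(0 7 11 10 8 12 13 4 15 2 6)(1 5 3)|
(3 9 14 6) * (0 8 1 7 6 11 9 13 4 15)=[8, 7, 2, 13, 15, 5, 3, 6, 1, 14, 10, 9, 12, 4, 11, 0]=(0 8 1 7 6 3 13 4 15)(9 14 11)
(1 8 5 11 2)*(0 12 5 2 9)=[12, 8, 1, 3, 4, 11, 6, 7, 2, 0, 10, 9, 5]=(0 12 5 11 9)(1 8 2)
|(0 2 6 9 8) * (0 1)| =|(0 2 6 9 8 1)| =6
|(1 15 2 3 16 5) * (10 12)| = 6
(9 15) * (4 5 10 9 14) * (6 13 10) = (4 5 6 13 10 9 15 14) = [0, 1, 2, 3, 5, 6, 13, 7, 8, 15, 9, 11, 12, 10, 4, 14]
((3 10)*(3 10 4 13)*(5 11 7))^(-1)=(3 13 4)(5 7 11)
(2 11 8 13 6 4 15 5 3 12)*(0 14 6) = (0 14 6 4 15 5 3 12 2 11 8 13) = [14, 1, 11, 12, 15, 3, 4, 7, 13, 9, 10, 8, 2, 0, 6, 5]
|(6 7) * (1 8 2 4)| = 4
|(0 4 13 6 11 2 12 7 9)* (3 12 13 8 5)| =8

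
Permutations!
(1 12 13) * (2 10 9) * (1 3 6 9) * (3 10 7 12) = [0, 3, 7, 6, 4, 5, 9, 12, 8, 2, 1, 11, 13, 10] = (1 3 6 9 2 7 12 13 10)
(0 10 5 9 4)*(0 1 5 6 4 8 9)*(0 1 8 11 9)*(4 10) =(0 4 8)(1 5)(6 10)(9 11) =[4, 5, 2, 3, 8, 1, 10, 7, 0, 11, 6, 9]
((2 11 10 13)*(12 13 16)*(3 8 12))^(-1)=(2 13 12 8 3 16 10 11)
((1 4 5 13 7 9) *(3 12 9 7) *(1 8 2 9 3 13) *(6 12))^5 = ((13)(1 4 5)(2 9 8)(3 6 12))^5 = (13)(1 5 4)(2 8 9)(3 12 6)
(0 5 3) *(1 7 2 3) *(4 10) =[5, 7, 3, 0, 10, 1, 6, 2, 8, 9, 4] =(0 5 1 7 2 3)(4 10)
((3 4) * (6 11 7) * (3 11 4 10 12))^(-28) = (3 12 10) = ((3 10 12)(4 11 7 6))^(-28)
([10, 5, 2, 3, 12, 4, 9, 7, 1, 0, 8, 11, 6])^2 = (0 8 5 12 9 10 1 4 6)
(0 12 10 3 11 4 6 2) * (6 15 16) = (0 12 10 3 11 4 15 16 6 2) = [12, 1, 0, 11, 15, 5, 2, 7, 8, 9, 3, 4, 10, 13, 14, 16, 6]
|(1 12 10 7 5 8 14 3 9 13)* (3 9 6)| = 18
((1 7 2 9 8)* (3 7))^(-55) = (1 8 9 2 7 3)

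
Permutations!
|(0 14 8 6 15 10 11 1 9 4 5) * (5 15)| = |(0 14 8 6 5)(1 9 4 15 10 11)| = 30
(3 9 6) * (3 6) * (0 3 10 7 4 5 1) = [3, 0, 2, 9, 5, 1, 6, 4, 8, 10, 7] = (0 3 9 10 7 4 5 1)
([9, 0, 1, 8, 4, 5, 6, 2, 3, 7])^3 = (0 2 9 1 7)(3 8)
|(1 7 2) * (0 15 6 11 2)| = |(0 15 6 11 2 1 7)| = 7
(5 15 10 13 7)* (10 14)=(5 15 14 10 13 7)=[0, 1, 2, 3, 4, 15, 6, 5, 8, 9, 13, 11, 12, 7, 10, 14]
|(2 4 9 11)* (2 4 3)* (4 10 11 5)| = |(2 3)(4 9 5)(10 11)| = 6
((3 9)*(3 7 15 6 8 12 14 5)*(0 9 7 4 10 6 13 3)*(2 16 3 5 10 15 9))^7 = ((0 2 16 3 7 9 4 15 13 5)(6 8 12 14 10))^7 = (0 15 7 2 13 9 16 5 4 3)(6 12 10 8 14)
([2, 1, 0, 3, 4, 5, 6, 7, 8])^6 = (8)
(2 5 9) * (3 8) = (2 5 9)(3 8) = [0, 1, 5, 8, 4, 9, 6, 7, 3, 2]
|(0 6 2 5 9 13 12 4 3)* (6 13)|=|(0 13 12 4 3)(2 5 9 6)|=20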